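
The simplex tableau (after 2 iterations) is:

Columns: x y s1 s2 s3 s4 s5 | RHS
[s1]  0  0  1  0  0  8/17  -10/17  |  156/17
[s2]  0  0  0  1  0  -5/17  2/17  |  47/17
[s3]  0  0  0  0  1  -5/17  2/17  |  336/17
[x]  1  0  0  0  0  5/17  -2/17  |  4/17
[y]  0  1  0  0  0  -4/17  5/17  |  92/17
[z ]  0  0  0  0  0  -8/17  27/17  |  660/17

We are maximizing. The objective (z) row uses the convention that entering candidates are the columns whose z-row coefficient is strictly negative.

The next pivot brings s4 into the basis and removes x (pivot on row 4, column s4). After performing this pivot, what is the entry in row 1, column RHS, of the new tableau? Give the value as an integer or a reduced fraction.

44/5

Pivot element is row 4, column s4: 5/17.
Normalize row 4: new (row 4, RHS) = (4/17)/(5/17) = 4/5.
row 1 ← row 1 − (8/17)·(new row 4): 156/17 − (8/17)·(4/5) = 44/5.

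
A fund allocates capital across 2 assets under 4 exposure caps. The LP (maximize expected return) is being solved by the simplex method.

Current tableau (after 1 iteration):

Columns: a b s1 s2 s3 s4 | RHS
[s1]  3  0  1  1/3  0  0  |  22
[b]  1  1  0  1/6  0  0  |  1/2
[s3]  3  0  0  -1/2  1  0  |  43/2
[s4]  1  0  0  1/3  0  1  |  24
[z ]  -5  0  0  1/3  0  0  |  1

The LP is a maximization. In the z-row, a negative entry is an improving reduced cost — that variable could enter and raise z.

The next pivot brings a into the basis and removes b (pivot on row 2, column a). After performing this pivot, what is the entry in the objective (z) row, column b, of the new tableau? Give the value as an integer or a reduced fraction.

5

Pivot element is row 2, column a: 1.
Normalize row 2: new (row 2, b) = 1/1 = 1.
z-row ← z-row − (-5)·(new row 2): 0 − (-5)·1 = 5.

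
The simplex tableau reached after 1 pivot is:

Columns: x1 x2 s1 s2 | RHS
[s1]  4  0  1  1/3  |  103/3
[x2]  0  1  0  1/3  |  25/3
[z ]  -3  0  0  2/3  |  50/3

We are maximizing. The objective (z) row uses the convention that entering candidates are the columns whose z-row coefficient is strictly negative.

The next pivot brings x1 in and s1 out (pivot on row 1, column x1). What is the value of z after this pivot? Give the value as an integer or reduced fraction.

Minimum ratio for x1: (103/3)/4 = 103/12.
z changes by −(z-row coeff of x1)·ratio = −(-3)·(103/12) = 103/4.
New z = 50/3 + (103/4) = 509/12.

509/12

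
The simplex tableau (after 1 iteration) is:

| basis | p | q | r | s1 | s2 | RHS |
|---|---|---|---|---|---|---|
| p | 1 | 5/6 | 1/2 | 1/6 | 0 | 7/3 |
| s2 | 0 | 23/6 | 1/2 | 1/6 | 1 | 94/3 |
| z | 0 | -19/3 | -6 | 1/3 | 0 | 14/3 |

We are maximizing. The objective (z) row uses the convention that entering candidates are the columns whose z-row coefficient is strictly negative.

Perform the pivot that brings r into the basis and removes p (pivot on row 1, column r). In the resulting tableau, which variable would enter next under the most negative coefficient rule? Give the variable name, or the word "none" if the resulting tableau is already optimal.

none

Pivot element 1/2. New z-row = old z-row − (-6)·(row 1/(1/2)).
Updated z-row coefficients: p: 12, q: 11/3, r: 0, s1: 7/3, s2: 0.
No coefficient is strictly negative; the tableau after this pivot is optimal.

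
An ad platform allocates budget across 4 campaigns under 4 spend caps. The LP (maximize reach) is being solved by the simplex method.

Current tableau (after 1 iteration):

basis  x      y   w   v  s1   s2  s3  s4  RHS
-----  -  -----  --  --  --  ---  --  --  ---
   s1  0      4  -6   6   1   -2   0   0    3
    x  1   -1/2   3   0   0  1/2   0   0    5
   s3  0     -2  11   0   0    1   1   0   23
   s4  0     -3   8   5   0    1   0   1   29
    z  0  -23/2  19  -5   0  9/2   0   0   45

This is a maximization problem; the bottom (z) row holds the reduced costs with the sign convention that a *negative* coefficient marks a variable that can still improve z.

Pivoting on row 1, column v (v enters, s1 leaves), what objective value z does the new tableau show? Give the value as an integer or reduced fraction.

Minimum ratio for v: 3/6 = 1/2.
z changes by −(z-row coeff of v)·ratio = −(-5)·(1/2) = 5/2.
New z = 45 + (5/2) = 95/2.

95/2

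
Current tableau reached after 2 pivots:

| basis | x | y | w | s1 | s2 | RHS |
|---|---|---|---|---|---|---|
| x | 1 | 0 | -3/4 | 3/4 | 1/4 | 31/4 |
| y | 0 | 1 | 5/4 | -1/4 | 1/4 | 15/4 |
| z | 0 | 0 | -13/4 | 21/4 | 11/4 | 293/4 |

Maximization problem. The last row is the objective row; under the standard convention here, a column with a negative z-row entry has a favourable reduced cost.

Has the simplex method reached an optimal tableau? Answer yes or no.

no

Column w has objective-row coefficient -13/4, which is negative; an improving pivot exists, so not yet optimal.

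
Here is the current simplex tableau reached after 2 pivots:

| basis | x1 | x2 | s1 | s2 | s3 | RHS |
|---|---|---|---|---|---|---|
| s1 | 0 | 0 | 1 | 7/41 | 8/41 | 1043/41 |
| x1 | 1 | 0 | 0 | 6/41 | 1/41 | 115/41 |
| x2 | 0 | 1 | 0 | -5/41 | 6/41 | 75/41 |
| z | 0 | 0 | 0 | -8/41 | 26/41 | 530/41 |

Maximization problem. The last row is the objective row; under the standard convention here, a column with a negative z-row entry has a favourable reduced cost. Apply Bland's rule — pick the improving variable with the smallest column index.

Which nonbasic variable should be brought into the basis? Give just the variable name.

s2

Objective-row coefficients: x1: 0, x2: 0, s1: 0, s2: -8/41, s3: 26/41.
Improving columns: s2. Bland's rule picks the smallest column index → s2.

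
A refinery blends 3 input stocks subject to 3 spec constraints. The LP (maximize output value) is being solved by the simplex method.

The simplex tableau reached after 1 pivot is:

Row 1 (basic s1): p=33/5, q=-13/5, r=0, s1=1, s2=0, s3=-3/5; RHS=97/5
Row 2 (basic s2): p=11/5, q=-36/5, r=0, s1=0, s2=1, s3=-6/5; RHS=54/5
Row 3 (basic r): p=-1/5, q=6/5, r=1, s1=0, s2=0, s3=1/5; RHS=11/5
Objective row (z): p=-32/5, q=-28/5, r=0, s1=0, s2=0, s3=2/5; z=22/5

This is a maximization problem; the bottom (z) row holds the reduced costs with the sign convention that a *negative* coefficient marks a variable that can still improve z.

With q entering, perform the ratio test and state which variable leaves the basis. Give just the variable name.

Ratios: row 1 (s1): entry -13/5 ≤ 0, skip; row 2 (s2): entry -36/5 ≤ 0, skip; row 3 (r): (11/5)/(6/5) = 11/6.
Minimum ratio 11/6 is in the r row, so r leaves.

r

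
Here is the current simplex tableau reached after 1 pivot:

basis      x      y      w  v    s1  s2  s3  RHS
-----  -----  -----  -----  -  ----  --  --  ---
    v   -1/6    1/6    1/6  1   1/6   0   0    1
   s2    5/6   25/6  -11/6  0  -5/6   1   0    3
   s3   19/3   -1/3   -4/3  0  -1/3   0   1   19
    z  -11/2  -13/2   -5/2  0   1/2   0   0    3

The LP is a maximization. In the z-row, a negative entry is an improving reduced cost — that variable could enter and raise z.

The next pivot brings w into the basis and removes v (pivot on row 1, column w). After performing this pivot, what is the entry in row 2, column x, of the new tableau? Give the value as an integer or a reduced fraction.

Pivot element is row 1, column w: 1/6.
Normalize row 1: new (row 1, x) = (-1/6)/(1/6) = -1.
row 2 ← row 2 − (-11/6)·(new row 1): 5/6 − (-11/6)·(-1) = -1.

-1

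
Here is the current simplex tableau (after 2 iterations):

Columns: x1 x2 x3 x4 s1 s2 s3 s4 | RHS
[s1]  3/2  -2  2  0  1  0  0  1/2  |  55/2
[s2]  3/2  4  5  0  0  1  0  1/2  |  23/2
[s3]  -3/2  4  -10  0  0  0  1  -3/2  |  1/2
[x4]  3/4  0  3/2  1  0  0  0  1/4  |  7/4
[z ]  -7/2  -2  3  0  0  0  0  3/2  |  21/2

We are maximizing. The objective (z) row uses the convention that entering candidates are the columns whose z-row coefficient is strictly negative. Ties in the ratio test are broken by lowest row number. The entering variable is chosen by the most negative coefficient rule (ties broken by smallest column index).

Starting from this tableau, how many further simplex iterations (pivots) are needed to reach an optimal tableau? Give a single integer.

2

pivot: x1 in, x4 out → z = 56/3
pivot: x2 in, s3 out → z = 62/3
No improving column remains; optimal.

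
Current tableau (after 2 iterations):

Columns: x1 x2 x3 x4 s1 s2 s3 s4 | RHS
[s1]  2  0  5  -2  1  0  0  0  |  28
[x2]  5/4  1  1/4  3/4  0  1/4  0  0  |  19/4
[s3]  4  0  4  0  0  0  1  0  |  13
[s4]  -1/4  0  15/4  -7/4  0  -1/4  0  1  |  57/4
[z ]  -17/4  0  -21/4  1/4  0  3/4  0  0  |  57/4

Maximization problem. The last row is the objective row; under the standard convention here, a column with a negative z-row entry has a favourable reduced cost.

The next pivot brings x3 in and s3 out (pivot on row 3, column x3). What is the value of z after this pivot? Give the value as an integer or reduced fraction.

Minimum ratio for x3: 13/4 = 13/4.
z changes by −(z-row coeff of x3)·ratio = −(-21/4)·(13/4) = 273/16.
New z = 57/4 + (273/16) = 501/16.

501/16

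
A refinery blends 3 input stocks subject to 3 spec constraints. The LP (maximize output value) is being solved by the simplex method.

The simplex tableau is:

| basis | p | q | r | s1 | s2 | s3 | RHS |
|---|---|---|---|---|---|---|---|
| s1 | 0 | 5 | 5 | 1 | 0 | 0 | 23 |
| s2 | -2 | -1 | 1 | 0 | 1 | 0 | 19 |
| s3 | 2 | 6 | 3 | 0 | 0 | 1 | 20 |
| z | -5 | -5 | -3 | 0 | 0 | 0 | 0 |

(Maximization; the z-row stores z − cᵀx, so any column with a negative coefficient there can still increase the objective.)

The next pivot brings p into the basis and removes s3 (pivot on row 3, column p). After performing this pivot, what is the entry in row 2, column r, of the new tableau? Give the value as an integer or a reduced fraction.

4

Pivot element is row 3, column p: 2.
Normalize row 3: new (row 3, r) = 3/2 = 3/2.
row 2 ← row 2 − (-2)·(new row 3): 1 − (-2)·(3/2) = 4.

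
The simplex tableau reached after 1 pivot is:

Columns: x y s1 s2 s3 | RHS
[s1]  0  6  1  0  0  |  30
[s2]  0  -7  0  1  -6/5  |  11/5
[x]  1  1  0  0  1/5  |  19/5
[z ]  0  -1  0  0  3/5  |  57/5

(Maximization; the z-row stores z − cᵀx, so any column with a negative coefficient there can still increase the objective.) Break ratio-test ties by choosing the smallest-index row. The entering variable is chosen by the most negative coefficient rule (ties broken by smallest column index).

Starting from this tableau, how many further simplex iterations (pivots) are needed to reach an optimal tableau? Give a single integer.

pivot: y in, x out → z = 76/5
No improving column remains; optimal.

1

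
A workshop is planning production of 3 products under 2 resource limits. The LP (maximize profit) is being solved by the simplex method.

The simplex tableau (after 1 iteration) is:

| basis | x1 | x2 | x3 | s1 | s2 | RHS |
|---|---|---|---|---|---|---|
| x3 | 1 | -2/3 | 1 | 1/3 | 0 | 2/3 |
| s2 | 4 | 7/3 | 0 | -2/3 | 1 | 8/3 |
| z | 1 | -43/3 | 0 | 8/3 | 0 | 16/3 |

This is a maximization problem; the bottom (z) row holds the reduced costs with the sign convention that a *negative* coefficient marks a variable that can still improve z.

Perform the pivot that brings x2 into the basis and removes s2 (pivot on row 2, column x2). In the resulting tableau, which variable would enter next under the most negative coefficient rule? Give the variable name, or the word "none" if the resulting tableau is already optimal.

s1

Pivot element 7/3. New z-row = old z-row − (-43/3)·(row 2/(7/3)).
Updated z-row coefficients: x1: 179/7, x2: 0, x3: 0, s1: -10/7, s2: 43/7.
The most negative is -10/7 in column s1, so s1 would enter next.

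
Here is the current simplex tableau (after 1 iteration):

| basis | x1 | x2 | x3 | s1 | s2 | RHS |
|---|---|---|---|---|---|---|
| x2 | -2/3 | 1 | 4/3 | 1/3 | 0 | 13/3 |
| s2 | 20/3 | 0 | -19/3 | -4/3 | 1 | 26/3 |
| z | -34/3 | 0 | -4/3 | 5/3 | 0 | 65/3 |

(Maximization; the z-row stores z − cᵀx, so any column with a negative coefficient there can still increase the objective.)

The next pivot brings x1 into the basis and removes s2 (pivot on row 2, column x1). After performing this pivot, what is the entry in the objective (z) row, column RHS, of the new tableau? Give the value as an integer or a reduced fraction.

Pivot element is row 2, column x1: 20/3.
Normalize row 2: new (row 2, RHS) = (26/3)/(20/3) = 13/10.
z-row ← z-row − (-34/3)·(new row 2): 65/3 − (-34/3)·(13/10) = 182/5.

182/5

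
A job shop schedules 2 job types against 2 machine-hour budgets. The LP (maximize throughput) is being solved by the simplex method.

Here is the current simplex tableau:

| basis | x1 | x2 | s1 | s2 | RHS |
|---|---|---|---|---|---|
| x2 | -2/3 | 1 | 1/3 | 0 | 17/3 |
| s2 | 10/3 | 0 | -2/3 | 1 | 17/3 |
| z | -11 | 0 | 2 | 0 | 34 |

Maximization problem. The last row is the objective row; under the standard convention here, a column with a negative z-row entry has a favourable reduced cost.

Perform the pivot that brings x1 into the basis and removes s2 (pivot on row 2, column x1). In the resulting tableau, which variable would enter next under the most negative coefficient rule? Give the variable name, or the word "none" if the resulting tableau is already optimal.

s1

Pivot element 10/3. New z-row = old z-row − (-11)·(row 2/(10/3)).
Updated z-row coefficients: x1: 0, x2: 0, s1: -1/5, s2: 33/10.
The most negative is -1/5 in column s1, so s1 would enter next.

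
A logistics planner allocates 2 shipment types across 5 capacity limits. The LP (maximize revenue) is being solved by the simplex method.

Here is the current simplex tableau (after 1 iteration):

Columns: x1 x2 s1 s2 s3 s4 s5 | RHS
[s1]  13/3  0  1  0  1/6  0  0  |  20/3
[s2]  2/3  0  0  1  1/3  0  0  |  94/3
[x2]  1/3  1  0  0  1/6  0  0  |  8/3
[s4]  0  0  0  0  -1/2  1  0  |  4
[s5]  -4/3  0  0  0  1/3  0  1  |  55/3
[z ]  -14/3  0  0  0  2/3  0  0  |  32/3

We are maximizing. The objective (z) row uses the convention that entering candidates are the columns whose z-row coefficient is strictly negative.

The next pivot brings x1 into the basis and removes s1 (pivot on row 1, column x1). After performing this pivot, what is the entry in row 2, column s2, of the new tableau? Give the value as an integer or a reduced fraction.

Pivot element is row 1, column x1: 13/3.
Normalize row 1: new (row 1, s2) = 0/(13/3) = 0.
row 2 ← row 2 − (2/3)·(new row 1): 1 − (2/3)·0 = 1.

1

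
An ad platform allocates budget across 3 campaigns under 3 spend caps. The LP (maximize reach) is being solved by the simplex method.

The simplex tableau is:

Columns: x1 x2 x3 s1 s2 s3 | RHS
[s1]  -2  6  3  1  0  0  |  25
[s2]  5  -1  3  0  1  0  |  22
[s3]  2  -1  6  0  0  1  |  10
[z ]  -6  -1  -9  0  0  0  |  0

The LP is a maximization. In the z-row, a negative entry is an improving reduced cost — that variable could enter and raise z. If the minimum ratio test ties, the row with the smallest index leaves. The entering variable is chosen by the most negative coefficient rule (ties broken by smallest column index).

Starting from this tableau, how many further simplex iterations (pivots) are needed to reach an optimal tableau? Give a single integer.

pivot: x3 in, s3 out → z = 15
pivot: x1 in, s2 out → z = 111/4
pivot: x2 in, s1 out → z = 2113/49
No improving column remains; optimal.

3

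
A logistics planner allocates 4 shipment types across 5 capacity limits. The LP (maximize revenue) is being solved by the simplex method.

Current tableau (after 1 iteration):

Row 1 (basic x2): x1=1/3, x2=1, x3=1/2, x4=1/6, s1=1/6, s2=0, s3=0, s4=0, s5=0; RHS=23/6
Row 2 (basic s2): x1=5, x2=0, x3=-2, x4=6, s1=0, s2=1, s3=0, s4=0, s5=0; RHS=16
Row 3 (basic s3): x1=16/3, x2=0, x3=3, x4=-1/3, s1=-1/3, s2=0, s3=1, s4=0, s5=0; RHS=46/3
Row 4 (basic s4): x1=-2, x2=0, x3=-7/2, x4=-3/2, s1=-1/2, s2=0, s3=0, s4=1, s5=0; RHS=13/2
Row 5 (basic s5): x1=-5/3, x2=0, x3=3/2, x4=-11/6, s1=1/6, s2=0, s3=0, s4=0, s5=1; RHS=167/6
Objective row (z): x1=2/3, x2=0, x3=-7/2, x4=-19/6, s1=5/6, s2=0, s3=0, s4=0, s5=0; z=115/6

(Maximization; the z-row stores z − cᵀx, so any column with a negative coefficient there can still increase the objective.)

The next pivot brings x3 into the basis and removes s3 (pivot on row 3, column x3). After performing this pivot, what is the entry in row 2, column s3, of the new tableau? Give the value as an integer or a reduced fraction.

2/3

Pivot element is row 3, column x3: 3.
Normalize row 3: new (row 3, s3) = 1/3 = 1/3.
row 2 ← row 2 − (-2)·(new row 3): 0 − (-2)·(1/3) = 2/3.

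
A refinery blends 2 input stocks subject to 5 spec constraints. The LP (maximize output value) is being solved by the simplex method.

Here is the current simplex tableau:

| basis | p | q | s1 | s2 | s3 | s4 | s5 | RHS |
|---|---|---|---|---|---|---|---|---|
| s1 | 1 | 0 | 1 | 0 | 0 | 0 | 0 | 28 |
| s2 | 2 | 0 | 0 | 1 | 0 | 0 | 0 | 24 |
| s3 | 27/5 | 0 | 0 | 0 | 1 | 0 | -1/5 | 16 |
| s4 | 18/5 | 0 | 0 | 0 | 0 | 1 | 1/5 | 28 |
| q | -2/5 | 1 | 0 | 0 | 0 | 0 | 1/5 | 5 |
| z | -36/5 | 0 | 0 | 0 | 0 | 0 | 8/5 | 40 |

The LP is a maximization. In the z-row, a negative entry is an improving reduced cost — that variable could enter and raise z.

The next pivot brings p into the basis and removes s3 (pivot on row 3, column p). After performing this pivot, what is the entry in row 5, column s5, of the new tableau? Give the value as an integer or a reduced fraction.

Pivot element is row 3, column p: 27/5.
Normalize row 3: new (row 3, s5) = (-1/5)/(27/5) = -1/27.
row 5 ← row 5 − (-2/5)·(new row 3): 1/5 − (-2/5)·(-1/27) = 5/27.

5/27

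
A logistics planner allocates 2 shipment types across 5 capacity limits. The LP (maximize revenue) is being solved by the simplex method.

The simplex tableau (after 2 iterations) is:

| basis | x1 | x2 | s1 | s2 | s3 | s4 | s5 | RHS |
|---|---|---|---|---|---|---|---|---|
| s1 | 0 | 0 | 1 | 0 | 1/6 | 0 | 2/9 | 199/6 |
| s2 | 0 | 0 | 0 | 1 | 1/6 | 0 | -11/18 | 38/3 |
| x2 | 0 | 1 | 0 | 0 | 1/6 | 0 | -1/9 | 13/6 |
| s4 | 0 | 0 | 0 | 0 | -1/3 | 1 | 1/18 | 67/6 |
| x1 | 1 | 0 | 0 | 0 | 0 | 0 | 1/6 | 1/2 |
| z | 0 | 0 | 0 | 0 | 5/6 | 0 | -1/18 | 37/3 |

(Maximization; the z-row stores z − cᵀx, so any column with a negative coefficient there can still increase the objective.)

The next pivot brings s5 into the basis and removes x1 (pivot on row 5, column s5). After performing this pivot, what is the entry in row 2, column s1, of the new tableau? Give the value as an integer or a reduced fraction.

0

Pivot element is row 5, column s5: 1/6.
Normalize row 5: new (row 5, s1) = 0/(1/6) = 0.
row 2 ← row 2 − (-11/18)·(new row 5): 0 − (-11/18)·0 = 0.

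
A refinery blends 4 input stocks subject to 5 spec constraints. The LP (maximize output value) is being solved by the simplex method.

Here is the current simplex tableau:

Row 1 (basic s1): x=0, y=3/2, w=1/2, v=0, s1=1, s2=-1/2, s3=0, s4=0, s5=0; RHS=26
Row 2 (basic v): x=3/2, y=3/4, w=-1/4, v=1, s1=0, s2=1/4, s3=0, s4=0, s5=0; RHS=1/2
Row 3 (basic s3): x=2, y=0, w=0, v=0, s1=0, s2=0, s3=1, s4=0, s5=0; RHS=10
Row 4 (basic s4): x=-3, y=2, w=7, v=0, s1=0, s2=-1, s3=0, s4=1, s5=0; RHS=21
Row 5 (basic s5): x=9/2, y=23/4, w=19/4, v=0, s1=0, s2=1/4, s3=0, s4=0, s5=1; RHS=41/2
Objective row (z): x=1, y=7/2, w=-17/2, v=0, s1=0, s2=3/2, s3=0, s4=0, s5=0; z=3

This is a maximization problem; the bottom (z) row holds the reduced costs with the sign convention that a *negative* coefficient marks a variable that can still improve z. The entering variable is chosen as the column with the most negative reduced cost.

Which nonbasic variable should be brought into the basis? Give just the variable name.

Objective-row coefficients: x: 1, y: 7/2, w: -17/2, v: 0, s1: 0, s2: 3/2, s3: 0, s4: 0, s5: 0.
The most negative is -17/2 in column w, so w enters.

w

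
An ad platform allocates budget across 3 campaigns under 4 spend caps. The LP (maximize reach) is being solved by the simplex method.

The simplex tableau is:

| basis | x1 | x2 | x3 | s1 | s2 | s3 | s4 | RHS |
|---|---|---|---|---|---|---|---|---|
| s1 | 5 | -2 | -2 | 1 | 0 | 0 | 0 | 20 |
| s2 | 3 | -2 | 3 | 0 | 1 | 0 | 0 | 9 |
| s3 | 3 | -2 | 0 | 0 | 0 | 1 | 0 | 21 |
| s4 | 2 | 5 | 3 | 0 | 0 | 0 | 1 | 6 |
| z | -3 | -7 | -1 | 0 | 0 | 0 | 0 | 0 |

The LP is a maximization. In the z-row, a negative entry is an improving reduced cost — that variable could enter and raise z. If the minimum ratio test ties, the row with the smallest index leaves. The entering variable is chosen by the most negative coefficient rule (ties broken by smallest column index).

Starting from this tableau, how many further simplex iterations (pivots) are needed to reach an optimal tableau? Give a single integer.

pivot: x2 in, s4 out → z = 42/5
pivot: x1 in, s2 out → z = 9
No improving column remains; optimal.

2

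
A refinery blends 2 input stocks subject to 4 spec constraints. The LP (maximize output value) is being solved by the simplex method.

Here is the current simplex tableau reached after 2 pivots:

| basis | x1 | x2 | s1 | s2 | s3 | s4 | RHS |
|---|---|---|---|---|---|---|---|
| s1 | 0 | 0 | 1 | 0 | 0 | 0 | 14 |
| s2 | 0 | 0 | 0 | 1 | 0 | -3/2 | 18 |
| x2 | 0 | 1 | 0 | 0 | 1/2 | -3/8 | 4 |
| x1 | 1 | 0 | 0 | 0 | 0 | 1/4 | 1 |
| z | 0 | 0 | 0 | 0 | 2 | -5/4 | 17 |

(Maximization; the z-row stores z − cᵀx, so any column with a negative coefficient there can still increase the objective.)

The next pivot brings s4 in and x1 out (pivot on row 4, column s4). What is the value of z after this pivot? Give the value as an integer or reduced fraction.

Minimum ratio for s4: 1/(1/4) = 4.
z changes by −(z-row coeff of s4)·ratio = −(-5/4)·4 = 5.
New z = 17 + 5 = 22.

22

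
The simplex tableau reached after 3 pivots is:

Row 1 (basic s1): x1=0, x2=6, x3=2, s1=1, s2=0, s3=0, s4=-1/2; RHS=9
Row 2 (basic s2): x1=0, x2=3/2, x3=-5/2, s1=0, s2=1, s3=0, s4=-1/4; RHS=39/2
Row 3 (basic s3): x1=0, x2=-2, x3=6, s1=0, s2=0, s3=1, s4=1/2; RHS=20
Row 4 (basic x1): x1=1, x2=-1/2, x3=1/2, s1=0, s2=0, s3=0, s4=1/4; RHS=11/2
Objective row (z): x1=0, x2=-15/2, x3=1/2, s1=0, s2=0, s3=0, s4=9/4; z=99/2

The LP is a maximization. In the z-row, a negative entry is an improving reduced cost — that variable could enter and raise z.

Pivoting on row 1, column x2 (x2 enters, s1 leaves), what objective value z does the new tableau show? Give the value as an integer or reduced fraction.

Minimum ratio for x2: 9/6 = 3/2.
z changes by −(z-row coeff of x2)·ratio = −(-15/2)·(3/2) = 45/4.
New z = 99/2 + (45/4) = 243/4.

243/4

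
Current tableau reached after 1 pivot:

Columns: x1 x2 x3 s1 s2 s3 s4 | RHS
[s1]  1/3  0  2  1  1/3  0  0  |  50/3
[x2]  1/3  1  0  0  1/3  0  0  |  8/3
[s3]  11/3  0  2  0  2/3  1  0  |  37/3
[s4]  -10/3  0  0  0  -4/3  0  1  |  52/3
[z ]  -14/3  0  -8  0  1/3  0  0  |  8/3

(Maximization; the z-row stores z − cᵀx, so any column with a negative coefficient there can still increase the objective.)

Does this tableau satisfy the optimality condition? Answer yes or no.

Column x1 has objective-row coefficient -14/3, which is negative; an improving pivot exists, so not yet optimal.

no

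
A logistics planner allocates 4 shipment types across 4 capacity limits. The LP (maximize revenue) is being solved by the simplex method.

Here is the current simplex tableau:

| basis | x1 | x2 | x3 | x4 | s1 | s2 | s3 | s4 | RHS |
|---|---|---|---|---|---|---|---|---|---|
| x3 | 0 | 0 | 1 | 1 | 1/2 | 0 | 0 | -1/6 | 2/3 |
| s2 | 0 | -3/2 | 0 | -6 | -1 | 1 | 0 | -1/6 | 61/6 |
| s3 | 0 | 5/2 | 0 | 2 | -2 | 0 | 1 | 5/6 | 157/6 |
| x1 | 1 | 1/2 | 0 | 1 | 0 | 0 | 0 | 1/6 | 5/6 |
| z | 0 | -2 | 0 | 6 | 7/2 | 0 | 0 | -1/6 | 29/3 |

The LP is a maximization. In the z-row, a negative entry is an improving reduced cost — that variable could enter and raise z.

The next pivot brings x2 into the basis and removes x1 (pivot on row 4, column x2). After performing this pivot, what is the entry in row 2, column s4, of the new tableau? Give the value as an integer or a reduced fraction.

1/3

Pivot element is row 4, column x2: 1/2.
Normalize row 4: new (row 4, s4) = (1/6)/(1/2) = 1/3.
row 2 ← row 2 − (-3/2)·(new row 4): -1/6 − (-3/2)·(1/3) = 1/3.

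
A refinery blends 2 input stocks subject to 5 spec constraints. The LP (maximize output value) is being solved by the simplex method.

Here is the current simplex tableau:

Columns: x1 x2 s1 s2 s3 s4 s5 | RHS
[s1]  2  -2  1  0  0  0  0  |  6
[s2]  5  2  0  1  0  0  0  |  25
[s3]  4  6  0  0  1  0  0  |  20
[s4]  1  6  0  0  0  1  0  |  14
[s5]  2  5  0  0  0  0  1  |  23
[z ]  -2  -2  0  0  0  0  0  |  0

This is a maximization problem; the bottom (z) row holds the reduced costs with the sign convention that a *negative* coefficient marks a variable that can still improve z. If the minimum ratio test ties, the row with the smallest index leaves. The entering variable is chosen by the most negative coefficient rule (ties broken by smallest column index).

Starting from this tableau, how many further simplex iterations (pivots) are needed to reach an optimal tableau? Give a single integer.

2

pivot: x1 in, s1 out → z = 6
pivot: x2 in, s3 out → z = 46/5
No improving column remains; optimal.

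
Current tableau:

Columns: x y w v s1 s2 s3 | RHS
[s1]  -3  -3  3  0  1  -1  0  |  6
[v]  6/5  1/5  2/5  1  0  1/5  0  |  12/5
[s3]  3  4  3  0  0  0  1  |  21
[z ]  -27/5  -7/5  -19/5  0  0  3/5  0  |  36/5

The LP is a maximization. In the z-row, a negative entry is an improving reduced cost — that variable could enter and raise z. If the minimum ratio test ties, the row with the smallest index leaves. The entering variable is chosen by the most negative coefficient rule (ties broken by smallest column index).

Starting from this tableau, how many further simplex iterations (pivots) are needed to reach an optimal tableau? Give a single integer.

pivot: x in, v out → z = 18
pivot: w in, s1 out → z = 24
pivot: y in, s3 out → z = 519/19
No improving column remains; optimal.

3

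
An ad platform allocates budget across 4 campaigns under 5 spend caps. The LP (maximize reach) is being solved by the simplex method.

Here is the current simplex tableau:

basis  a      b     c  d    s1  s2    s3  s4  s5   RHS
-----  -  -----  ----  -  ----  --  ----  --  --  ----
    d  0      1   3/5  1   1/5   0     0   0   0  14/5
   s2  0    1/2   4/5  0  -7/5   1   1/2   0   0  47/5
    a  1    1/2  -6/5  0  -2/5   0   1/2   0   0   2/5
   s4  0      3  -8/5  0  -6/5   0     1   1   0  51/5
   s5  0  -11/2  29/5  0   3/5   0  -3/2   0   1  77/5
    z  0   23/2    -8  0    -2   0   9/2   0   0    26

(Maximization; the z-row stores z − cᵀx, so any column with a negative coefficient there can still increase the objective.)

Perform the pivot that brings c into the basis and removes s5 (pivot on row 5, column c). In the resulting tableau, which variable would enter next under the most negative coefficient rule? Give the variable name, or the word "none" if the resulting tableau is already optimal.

s1

Pivot element 29/5. New z-row = old z-row − (-8)·(row 5/(29/5)).
Updated z-row coefficients: a: 0, b: 227/58, c: 0, d: 0, s1: -34/29, s2: 0, s3: 141/58, s4: 0, s5: 40/29.
The most negative is -34/29 in column s1, so s1 would enter next.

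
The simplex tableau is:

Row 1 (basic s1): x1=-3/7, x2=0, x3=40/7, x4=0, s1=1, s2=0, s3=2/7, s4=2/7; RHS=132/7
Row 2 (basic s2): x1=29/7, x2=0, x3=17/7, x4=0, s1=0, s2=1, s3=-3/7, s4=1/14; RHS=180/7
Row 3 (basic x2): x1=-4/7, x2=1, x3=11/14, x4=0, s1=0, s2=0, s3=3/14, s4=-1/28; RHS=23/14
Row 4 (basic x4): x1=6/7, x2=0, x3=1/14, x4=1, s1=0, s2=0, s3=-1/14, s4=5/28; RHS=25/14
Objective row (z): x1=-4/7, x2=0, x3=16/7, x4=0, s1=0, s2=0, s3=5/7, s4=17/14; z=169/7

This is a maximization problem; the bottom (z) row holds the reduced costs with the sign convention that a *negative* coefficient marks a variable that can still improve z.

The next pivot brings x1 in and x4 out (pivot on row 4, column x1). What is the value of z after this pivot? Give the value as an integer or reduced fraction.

Minimum ratio for x1: (25/14)/(6/7) = 25/12.
z changes by −(z-row coeff of x1)·ratio = −(-4/7)·(25/12) = 25/21.
New z = 169/7 + (25/21) = 76/3.

76/3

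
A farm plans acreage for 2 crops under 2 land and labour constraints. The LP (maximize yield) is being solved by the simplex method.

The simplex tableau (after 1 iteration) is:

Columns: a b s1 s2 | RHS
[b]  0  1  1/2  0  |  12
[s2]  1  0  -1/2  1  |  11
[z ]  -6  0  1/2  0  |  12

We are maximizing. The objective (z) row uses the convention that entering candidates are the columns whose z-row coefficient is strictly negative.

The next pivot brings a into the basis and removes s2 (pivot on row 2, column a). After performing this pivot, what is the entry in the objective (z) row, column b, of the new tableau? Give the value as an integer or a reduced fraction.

Pivot element is row 2, column a: 1.
Normalize row 2: new (row 2, b) = 0/1 = 0.
z-row ← z-row − (-6)·(new row 2): 0 − (-6)·0 = 0.

0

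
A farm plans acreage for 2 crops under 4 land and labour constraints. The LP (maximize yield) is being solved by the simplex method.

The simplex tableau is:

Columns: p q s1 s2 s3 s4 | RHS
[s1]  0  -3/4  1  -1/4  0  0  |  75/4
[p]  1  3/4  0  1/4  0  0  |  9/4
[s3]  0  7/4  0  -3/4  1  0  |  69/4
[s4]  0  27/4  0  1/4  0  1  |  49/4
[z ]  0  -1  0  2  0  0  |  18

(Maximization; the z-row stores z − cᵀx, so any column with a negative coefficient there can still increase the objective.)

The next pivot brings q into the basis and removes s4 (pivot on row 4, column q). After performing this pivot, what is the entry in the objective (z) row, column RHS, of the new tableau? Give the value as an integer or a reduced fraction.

535/27

Pivot element is row 4, column q: 27/4.
Normalize row 4: new (row 4, RHS) = (49/4)/(27/4) = 49/27.
z-row ← z-row − (-1)·(new row 4): 18 − (-1)·(49/27) = 535/27.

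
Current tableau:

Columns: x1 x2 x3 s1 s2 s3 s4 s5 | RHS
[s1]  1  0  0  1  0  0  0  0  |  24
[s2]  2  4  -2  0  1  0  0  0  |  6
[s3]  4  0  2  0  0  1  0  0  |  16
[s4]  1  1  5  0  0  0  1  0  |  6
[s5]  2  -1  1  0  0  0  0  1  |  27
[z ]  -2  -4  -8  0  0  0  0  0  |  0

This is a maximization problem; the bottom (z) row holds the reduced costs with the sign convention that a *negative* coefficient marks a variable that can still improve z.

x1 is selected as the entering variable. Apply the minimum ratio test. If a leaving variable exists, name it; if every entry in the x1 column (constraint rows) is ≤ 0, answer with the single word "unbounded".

Ratios: row 1 (s1): 24/1 = 24; row 2 (s2): 6/2 = 3; row 3 (s3): 16/4 = 4; row 4 (s4): 6/1 = 6; row 5 (s5): 27/2 = 27/2.
Minimum ratio is in the s2 row, so s2 leaves.

s2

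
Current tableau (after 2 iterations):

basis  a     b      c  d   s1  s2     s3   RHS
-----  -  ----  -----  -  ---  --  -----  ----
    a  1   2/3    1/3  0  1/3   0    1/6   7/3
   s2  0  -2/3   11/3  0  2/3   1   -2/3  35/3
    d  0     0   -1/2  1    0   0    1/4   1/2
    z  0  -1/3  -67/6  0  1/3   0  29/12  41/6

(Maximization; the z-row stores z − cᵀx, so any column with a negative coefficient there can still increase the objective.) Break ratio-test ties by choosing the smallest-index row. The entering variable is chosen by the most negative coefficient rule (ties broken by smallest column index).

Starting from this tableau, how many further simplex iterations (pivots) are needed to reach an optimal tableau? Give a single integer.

2

pivot: c in, s2 out → z = 466/11
pivot: b in, a out → z = 93/2
No improving column remains; optimal.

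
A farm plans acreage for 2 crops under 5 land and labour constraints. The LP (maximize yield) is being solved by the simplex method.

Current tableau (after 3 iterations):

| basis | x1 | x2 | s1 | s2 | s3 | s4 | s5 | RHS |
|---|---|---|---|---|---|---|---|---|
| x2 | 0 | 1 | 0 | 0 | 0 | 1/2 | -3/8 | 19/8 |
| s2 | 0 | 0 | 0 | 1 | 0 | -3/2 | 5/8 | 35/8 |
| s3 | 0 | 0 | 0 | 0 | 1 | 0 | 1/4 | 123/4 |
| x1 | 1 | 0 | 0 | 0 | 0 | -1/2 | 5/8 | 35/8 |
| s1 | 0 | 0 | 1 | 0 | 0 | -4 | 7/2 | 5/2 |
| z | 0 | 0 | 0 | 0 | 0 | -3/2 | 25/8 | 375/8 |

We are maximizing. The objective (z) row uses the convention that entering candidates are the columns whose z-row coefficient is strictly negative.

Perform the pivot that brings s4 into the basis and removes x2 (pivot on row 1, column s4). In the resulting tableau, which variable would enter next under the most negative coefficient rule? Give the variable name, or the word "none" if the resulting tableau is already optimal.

Pivot element 1/2. New z-row = old z-row − (-3/2)·(row 1/(1/2)).
Updated z-row coefficients: x1: 0, x2: 3, s1: 0, s2: 0, s3: 0, s4: 0, s5: 2.
No coefficient is strictly negative; the tableau after this pivot is optimal.

none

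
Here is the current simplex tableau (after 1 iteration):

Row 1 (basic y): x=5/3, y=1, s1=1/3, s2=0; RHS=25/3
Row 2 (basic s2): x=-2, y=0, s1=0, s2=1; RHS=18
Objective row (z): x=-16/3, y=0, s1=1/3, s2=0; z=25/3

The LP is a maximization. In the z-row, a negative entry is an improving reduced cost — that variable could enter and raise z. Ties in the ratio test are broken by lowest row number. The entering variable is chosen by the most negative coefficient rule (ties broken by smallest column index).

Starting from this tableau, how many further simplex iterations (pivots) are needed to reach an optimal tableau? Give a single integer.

1

pivot: x in, y out → z = 35
No improving column remains; optimal.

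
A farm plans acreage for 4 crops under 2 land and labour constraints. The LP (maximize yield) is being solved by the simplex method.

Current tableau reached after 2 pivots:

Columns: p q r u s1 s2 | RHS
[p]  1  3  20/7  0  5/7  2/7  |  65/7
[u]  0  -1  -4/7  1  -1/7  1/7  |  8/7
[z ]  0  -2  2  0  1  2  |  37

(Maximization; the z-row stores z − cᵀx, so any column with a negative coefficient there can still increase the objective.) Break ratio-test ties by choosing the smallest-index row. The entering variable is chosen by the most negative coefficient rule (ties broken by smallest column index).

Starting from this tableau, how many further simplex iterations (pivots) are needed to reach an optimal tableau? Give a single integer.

pivot: q in, p out → z = 907/21
No improving column remains; optimal.

1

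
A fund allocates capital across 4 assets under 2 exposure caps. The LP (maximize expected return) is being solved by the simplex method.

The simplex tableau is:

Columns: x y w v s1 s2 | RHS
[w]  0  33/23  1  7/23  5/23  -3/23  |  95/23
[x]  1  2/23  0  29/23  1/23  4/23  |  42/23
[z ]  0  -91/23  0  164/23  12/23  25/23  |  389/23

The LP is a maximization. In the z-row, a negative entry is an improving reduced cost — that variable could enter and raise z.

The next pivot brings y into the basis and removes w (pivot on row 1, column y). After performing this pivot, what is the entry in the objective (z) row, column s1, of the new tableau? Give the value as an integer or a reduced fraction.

37/33

Pivot element is row 1, column y: 33/23.
Normalize row 1: new (row 1, s1) = (5/23)/(33/23) = 5/33.
z-row ← z-row − (-91/23)·(new row 1): 12/23 − (-91/23)·(5/33) = 37/33.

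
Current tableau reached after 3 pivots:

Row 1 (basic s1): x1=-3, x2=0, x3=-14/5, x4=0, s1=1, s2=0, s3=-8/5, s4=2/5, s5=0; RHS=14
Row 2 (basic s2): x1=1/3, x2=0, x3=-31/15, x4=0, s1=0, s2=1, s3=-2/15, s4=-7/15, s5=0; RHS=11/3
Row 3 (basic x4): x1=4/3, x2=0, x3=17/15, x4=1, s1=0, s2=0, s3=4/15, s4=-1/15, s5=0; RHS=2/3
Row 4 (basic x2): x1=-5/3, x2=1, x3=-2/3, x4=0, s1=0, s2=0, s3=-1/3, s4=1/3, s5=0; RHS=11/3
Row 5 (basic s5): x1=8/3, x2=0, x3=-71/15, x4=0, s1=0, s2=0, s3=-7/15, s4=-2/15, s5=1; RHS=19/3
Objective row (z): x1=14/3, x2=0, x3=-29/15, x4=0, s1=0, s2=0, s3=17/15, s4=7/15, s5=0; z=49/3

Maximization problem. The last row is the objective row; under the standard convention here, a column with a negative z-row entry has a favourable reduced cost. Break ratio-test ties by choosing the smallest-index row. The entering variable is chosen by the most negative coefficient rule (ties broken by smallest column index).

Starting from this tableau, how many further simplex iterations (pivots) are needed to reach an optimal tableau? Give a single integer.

pivot: x3 in, x4 out → z = 297/17
No improving column remains; optimal.

1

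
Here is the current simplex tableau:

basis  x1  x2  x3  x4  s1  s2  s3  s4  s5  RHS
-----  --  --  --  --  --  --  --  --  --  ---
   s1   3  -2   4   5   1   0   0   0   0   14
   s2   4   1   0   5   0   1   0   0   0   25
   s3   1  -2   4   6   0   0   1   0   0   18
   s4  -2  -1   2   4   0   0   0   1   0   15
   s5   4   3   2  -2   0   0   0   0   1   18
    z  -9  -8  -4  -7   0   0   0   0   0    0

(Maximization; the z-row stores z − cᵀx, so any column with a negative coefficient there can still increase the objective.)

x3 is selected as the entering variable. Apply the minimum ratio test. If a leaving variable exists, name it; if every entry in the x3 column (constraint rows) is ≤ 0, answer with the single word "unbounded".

Ratios: row 1 (s1): 14/4 = 7/2; row 2 (s2): entry 0 ≤ 0, skip; row 3 (s3): 18/4 = 9/2; row 4 (s4): 15/2 = 15/2; row 5 (s5): 18/2 = 9.
Minimum ratio is in the s1 row, so s1 leaves.

s1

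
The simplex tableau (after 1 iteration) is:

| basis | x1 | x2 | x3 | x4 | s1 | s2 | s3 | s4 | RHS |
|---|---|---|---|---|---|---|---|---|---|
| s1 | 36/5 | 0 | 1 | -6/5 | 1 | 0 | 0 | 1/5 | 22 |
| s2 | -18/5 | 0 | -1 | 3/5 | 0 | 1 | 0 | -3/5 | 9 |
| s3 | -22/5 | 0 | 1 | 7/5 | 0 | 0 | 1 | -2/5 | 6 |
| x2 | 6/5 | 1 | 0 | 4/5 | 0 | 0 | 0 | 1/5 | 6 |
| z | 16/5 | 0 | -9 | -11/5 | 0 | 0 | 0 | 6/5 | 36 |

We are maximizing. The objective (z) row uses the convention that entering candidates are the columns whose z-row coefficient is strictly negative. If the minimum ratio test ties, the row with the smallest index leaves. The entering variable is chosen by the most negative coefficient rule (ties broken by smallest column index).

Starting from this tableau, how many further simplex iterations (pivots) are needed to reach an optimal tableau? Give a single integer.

3

pivot: x3 in, s3 out → z = 90
pivot: x1 in, s1 out → z = 4066/29
pivot: s4 in, x1 out → z = 154
No improving column remains; optimal.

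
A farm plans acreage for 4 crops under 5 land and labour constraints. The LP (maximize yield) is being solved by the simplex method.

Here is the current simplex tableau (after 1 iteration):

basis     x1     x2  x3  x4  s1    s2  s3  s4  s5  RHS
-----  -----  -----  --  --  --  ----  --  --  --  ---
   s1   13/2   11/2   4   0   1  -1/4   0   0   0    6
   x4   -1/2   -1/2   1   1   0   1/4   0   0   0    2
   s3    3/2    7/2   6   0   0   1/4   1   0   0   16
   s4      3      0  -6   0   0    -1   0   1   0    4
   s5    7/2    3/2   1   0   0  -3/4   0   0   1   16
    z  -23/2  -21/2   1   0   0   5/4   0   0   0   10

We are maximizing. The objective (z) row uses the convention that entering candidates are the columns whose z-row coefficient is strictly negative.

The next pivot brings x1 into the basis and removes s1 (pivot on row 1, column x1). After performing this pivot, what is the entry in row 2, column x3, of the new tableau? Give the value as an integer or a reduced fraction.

Pivot element is row 1, column x1: 13/2.
Normalize row 1: new (row 1, x3) = 4/(13/2) = 8/13.
row 2 ← row 2 − (-1/2)·(new row 1): 1 − (-1/2)·(8/13) = 17/13.

17/13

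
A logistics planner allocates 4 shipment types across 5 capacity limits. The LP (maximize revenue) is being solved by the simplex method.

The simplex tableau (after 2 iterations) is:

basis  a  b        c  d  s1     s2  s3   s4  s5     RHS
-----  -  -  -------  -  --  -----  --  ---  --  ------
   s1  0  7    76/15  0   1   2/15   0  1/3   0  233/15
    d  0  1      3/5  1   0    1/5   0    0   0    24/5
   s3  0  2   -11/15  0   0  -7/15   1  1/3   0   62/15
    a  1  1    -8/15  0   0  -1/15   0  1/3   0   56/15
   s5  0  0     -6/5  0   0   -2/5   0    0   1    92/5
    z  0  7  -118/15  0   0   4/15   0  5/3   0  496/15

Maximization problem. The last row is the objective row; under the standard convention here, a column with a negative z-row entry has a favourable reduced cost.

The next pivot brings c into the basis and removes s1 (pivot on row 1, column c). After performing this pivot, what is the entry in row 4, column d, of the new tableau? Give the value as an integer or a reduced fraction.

0

Pivot element is row 1, column c: 76/15.
Normalize row 1: new (row 1, d) = 0/(76/15) = 0.
row 4 ← row 4 − (-8/15)·(new row 1): 0 − (-8/15)·0 = 0.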